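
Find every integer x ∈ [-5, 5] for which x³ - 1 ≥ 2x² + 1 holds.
Holds for: {3, 4, 5}
Fails for: {-5, -4, -3, -2, -1, 0, 1, 2}

Answer: {3, 4, 5}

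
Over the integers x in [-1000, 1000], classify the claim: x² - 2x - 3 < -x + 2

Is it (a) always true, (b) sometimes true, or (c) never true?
Holds at x = 0: LHS = 0² - 2·0 - 3 = -3, RHS = -0 + 2 = 2; -3 < 2 — holds
Fails at x = -2: LHS = (-2)² - 2·(-2) - 3 = 5, RHS = -(-2) + 2 = 4; 5 < 4 — FAILS
It is satisfied by some integers in the range but not all.

Answer: Sometimes true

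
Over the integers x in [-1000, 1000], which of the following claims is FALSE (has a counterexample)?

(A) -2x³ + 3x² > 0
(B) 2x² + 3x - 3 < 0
(A) x = 0: LHS = -2·0³ + 3·0² = 0; 0 > 0 — FAILS
(B) x = 1: LHS = 2·1² + 3·1 - 3 = 2; 2 < 0 — FAILS

Answer: Both A and B are false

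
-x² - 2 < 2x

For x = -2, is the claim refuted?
Substitute x = -2 into the relation:
x = -2: LHS = -(-2)² - 2 = -6, RHS = 2·(-2) = -4; -6 < -4 — holds

The relation holds at x = -2, so it is not a counterexample.

Answer: No, x = -2 is not a counterexample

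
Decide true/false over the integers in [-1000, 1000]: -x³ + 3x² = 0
The claim fails at x = 1:
x = 1: LHS = -1³ + 3·1² = 2; 2 = 0 — FAILS

Because a single integer refutes it, the statement is false.

Answer: False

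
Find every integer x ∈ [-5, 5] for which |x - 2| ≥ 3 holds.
Holds for: {-5, -4, -3, -2, -1, 5}
Fails for: {0, 1, 2, 3, 4}

Answer: {-5, -4, -3, -2, -1, 5}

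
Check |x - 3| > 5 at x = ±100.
x = 100: LHS = |100 - 3| = |97| = 97; 97 > 5 — holds
x = -100: LHS = |(-100) - 3| = |-103| = 103; 103 > 5 — holds

Answer: Yes, holds for both x = 100 and x = -100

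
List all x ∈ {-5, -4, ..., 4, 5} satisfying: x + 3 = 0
Holds for: {-3}
Fails for: {-5, -4, -2, -1, 0, 1, 2, 3, 4, 5}

Answer: {-3}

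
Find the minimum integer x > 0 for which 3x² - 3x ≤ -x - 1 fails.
Testing positive integers:
x = 1: LHS = 3·1² - 3·1 = 0, RHS = -1 - 1 = -2; 0 ≤ -2 — FAILS  ← smallest positive counterexample

Answer: x = 1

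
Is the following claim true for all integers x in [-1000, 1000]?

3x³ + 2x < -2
The claim fails at x = 0:
x = 0: LHS = 3·0³ + 2·0 = 0; 0 < -2 — FAILS

Because a single integer refutes it, the statement is false.

Answer: False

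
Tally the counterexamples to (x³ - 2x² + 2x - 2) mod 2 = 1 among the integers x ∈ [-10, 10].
Counterexamples in [-10, 10]: {-10, -8, -6, -4, -2, 0, 2, 4, 6, 8, 10}.

Counting them gives 11 values.

Answer: 11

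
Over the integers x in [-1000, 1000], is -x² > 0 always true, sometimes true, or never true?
Over all integers in [-1000, 1000], LHS − RHS is largest at x = 0, where it equals 0:
x = 0: LHS = -0² = 0; 0 > 0 — FAILS
At the ends of the range:
x = -1000: LHS = -(-1000)² = -1000000; -1000000 > 0 — FAILS
x = 1000: LHS = -1000² = -1000000; -1000000 > 0 — FAILS
Hence LHS − RHS is never positive, i.e. LHS ≤ RHS throughout, so the claimed relation (>) fails for every integer in [-1000, 1000].

No integer in the range satisfies it.

Answer: Never true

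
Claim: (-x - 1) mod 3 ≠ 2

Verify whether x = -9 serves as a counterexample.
Substitute x = -9 into the relation:
x = -9: LHS = (-(-9) - 1) mod 3 = 8 mod 3 = 2; 2 ≠ 2 — FAILS

Since the claim fails at x = -9, this value is a counterexample.

Answer: Yes, x = -9 is a counterexample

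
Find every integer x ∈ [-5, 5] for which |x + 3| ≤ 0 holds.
Holds for: {-3}
Fails for: {-5, -4, -2, -1, 0, 1, 2, 3, 4, 5}

Answer: {-3}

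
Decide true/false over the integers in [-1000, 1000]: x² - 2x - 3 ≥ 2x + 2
The claim fails at x = 0:
x = 0: LHS = 0² - 2·0 - 3 = -3, RHS = 2·0 + 2 = 2; -3 ≥ 2 — FAILS

Because a single integer refutes it, the statement is false.

Answer: False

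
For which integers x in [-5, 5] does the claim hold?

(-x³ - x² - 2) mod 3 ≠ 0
For a polynomial with integer coefficients, its value mod 3 depends only on x mod 3, so it suffices to check one representative of each residue class, x = 0, 1, 2:
x = 0: LHS = (-0³ - 0² - 2) mod 3 = (-2) mod 3 = 1; 1 ≠ 0 — holds
x = 1: LHS = (-1³ - 1² - 2) mod 3 = (-4) mod 3 = 2; 2 ≠ 0 — holds
x = 2: LHS = (-2³ - 2² - 2) mod 3 = (-14) mod 3 = 1; 1 ≠ 0 — holds
The relation holds in every residue class, so the relation holds for every integer in [-5, 5].

Answer: All integers in [-5, 5]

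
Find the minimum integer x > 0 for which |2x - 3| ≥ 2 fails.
Testing positive integers:
x = 1: LHS = |2·1 - 3| = |-1| = 1; 1 ≥ 2 — FAILS  ← smallest positive counterexample

Answer: x = 1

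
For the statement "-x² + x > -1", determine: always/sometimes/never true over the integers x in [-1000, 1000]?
Holds at x = 0: LHS = -0² + 0 = 0; 0 > -1 — holds
Fails at x = -1: LHS = -(-1)² + (-1) = -2; -2 > -1 — FAILS
It is satisfied by some integers in the range but not all.

Answer: Sometimes true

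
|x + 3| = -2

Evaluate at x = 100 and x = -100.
x = 100: LHS = |100 + 3| = |103| = 103; 103 = -2 — FAILS
x = -100: LHS = |(-100) + 3| = |-97| = 97; 97 = -2 — FAILS

Answer: No, fails for both x = 100 and x = -100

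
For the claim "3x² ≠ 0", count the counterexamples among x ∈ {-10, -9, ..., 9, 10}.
Counterexamples in [-10, 10]: {0}.

Counting them gives 1 values.

Answer: 1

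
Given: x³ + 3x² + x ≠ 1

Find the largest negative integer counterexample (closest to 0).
Testing negative integers from -1 downward:
x = -1: LHS = (-1)³ + 3·(-1)² + (-1) = 1; 1 ≠ 1 — FAILS  ← closest negative counterexample to 0

Answer: x = -1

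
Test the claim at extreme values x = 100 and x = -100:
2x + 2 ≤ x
x = 100: LHS = 2·100 + 2 = 202; 202 ≤ 100 — FAILS
x = -100: LHS = 2·(-100) + 2 = -198; -198 ≤ -100 — holds

Answer: Partially: fails for x = 100, holds for x = -100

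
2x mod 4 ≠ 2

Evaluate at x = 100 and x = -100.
x = 100: LHS = (2·100) mod 4 = 200 mod 4 = 0; 0 ≠ 2 — holds
x = -100: LHS = (2·(-100)) mod 4 = (-200) mod 4 = 0; 0 ≠ 2 — holds

Answer: Yes, holds for both x = 100 and x = -100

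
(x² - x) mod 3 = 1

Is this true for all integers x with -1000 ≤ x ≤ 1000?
The claim fails at x = 0:
x = 0: LHS = (0² - 0) mod 3 = 0 mod 3 = 0; 0 = 1 — FAILS

Because a single integer refutes it, the statement is false.

Answer: False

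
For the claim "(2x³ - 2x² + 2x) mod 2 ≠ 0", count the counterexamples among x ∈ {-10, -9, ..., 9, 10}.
Counterexamples in [-10, 10]: {-10, -9, -8, -7, -6, -5, -4, -3, -2, -1, 0, 1, 2, 3, 4, 5, 6, 7, 8, 9, 10}.

Counting them gives 21 values.

Answer: 21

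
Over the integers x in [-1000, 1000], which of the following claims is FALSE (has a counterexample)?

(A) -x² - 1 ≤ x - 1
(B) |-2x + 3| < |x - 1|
(A) Over all integers in [-1000, 1000], LHS − RHS is largest at x = 0, where it equals 0:
x = 0: LHS = -0² - 1 = -1, RHS = 0 - 1 = -1; -1 ≤ -1 — holds
At the ends of the range:
x = -1000: LHS = -(-1000)² - 1 = -1000001, RHS = (-1000) - 1 = -1001; -1000001 ≤ -1001 — holds
x = 1000: LHS = -1000² - 1 = -1000001, RHS = 1000 - 1 = 999; -1000001 ≤ 999 — holds
Hence LHS − RHS is never positive, i.e. LHS ≤ RHS throughout, so the relation holds for every integer in [-1000, 1000].

(B) x = 0: LHS = |-2·0 + 3| = |3| = 3, RHS = |0 - 1| = |-1| = 1; 3 < 1 — FAILS

Only (B) has a counterexample.

Answer: B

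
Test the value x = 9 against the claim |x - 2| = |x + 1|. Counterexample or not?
Substitute x = 9 into the relation:
x = 9: LHS = |9 - 2| = |7| = 7, RHS = |9 + 1| = |10| = 10; 7 = 10 — FAILS

Since the claim fails at x = 9, this value is a counterexample.

Answer: Yes, x = 9 is a counterexample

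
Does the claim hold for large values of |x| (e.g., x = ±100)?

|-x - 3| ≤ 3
x = 100: LHS = |-100 - 3| = |-103| = 103; 103 ≤ 3 — FAILS
x = -100: LHS = |-(-100) - 3| = |97| = 97; 97 ≤ 3 — FAILS

Answer: No, fails for both x = 100 and x = -100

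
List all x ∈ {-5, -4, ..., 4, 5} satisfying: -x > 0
Holds for: {-5, -4, -3, -2, -1}
Fails for: {0, 1, 2, 3, 4, 5}

Answer: {-5, -4, -3, -2, -1}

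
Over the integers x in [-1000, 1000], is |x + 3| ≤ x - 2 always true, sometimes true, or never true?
Over all integers in [-1000, 1000], LHS − RHS is smallest at x = 0, where it equals 5:
x = 0: LHS = |0 + 3| = |3| = 3, RHS = 0 - 2 = -2; 3 ≤ -2 — FAILS
At the ends of the range:
x = -1000: LHS = |(-1000) + 3| = |-997| = 997, RHS = (-1000) - 2 = -1002; 997 ≤ -1002 — FAILS
x = 1000: LHS = |1000 + 3| = |1003| = 1003, RHS = 1000 - 2 = 998; 1003 ≤ 998 — FAILS
Hence LHS − RHS is never zero or negative, i.e. LHS > RHS throughout, so the claimed relation (≤) fails for every integer in [-1000, 1000].

No integer in the range satisfies it.

Answer: Never true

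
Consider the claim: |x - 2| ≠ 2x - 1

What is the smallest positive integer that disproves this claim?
Testing positive integers:
x = 1: LHS = |1 - 2| = |-1| = 1, RHS = 2·1 - 1 = 1; 1 ≠ 1 — FAILS  ← smallest positive counterexample

Answer: x = 1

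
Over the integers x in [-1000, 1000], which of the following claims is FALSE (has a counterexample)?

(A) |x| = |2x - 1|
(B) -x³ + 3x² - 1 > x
(A) x = 0: LHS = |0| = 0, RHS = |2·0 - 1| = |-1| = 1; 0 = 1 — FAILS
(B) x = 0: LHS = -0³ + 3·0² - 1 = -1; -1 > 0 — FAILS

Answer: Both A and B are false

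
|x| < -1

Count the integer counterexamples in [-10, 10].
Counterexamples in [-10, 10]: {-10, -9, -8, -7, -6, -5, -4, -3, -2, -1, 0, 1, 2, 3, 4, 5, 6, 7, 8, 9, 10}.

Counting them gives 21 values.

Answer: 21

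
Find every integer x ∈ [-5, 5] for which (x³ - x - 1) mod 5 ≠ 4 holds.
Holds for: {-3, -2, 2, 3}
Fails for: {-5, -4, -1, 0, 1, 4, 5}

Answer: {-3, -2, 2, 3}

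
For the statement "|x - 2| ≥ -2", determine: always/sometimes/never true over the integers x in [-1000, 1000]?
An absolute value is never negative, so the left side is ≥ 0 for every x, while the right side is -2. Tightest case in [-1000, 1000] is x = 2:
x = 2: LHS = |2 - 2| = |0| = 0; 0 ≥ -2 — holds
Hence LHS − RHS is never negative, i.e. LHS ≥ RHS throughout, so the relation holds for every integer in [-1000, 1000].

No counterexample exists.

Answer: Always true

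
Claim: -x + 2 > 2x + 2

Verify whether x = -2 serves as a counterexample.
Substitute x = -2 into the relation:
x = -2: LHS = -(-2) + 2 = 4, RHS = 2·(-2) + 2 = -2; 4 > -2 — holds

The claim holds here, so x = -2 is not a counterexample. (A counterexample exists elsewhere, e.g. x = 0.)

Answer: No, x = -2 is not a counterexample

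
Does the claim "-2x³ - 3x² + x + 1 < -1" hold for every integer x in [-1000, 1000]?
The claim fails at x = 0:
x = 0: LHS = -2·0³ - 3·0² + 0 + 1 = 1; 1 < -1 — FAILS

Because a single integer refutes it, the statement is false.

Answer: False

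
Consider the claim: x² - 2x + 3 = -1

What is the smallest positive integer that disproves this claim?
Testing positive integers:
x = 1: LHS = 1² - 2·1 + 3 = 2; 2 = -1 — FAILS  ← smallest positive counterexample

Answer: x = 1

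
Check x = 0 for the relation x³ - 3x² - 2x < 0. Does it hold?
x = 0: LHS = 0³ - 3·0² - 2·0 = 0; 0 < 0 — FAILS

The relation fails at x = 0, so x = 0 is a counterexample.

Answer: No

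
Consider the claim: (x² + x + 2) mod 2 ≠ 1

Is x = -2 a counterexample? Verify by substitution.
Substitute x = -2 into the relation:
x = -2: LHS = ((-2)² + (-2) + 2) mod 2 = 4 mod 2 = 0; 0 ≠ 1 — holds

The relation holds at x = -2, so it is not a counterexample.

Answer: No, x = -2 is not a counterexample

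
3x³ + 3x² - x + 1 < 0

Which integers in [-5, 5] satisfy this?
Holds for: {-5, -4, -3, -2}
Fails for: {-1, 0, 1, 2, 3, 4, 5}

Answer: {-5, -4, -3, -2}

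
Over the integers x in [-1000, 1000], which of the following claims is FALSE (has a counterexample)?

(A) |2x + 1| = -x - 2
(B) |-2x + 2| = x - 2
(A) x = 0: LHS = |2·0 + 1| = |1| = 1, RHS = -0 - 2 = -2; 1 = -2 — FAILS
(B) x = 0: LHS = |-2·0 + 2| = |2| = 2, RHS = 0 - 2 = -2; 2 = -2 — FAILS

Answer: Both A and B are false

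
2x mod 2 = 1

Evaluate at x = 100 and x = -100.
x = 100: LHS = (2·100) mod 2 = 200 mod 2 = 0; 0 = 1 — FAILS
x = -100: LHS = (2·(-100)) mod 2 = (-200) mod 2 = 0; 0 = 1 — FAILS

Answer: No, fails for both x = 100 and x = -100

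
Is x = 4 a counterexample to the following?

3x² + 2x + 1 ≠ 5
Substitute x = 4 into the relation:
x = 4: LHS = 3·4² + 2·4 + 1 = 57; 57 ≠ 5 — holds

The relation holds at x = 4, so it is not a counterexample.

Answer: No, x = 4 is not a counterexample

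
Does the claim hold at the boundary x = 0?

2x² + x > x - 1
x = 0: LHS = 2·0² + 0 = 0, RHS = 0 - 1 = -1; 0 > -1 — holds

The relation is satisfied at x = 0.

Answer: Yes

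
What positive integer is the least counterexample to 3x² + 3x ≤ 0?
Testing positive integers:
x = 1: LHS = 3·1² + 3·1 = 6; 6 ≤ 0 — FAILS  ← smallest positive counterexample

Answer: x = 1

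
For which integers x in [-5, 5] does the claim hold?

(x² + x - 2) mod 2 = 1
For a polynomial with integer coefficients, its value mod 2 depends only on x mod 2, so it suffices to check one representative of each residue class, x = 0, 1:
x = 0: LHS = (0² + 0 - 2) mod 2 = (-2) mod 2 = 0; 0 = 1 — FAILS
x = 1: LHS = (1² + 1 - 2) mod 2 = 0 mod 2 = 0; 0 = 1 — FAILS
The relation fails in every residue class, so the claimed relation (=) fails for every integer in [-5, 5].

Answer: None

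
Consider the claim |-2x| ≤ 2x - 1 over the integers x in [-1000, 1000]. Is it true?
The claim fails at x = 0:
x = 0: LHS = |-2·0| = |0| = 0, RHS = 2·0 - 1 = -1; 0 ≤ -1 — FAILS

Because a single integer refutes it, the statement is false.

Answer: False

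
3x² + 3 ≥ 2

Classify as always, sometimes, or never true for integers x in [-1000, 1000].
Over all integers in [-1000, 1000], LHS − RHS is smallest at x = 0, where it equals 1:
x = 0: LHS = 3·0² + 3 = 3; 3 ≥ 2 — holds
At the ends of the range:
x = -1000: LHS = 3·(-1000)² + 3 = 3000003; 3000003 ≥ 2 — holds
x = 1000: LHS = 3·1000² + 3 = 3000003; 3000003 ≥ 2 — holds
Hence LHS − RHS is never negative, i.e. LHS ≥ RHS throughout, so the relation holds for every integer in [-1000, 1000].

No counterexample exists.

Answer: Always true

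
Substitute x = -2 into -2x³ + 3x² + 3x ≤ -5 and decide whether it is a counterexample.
Substitute x = -2 into the relation:
x = -2: LHS = -2·(-2)³ + 3·(-2)² + 3·(-2) = 22; 22 ≤ -5 — FAILS

Since the claim fails at x = -2, this value is a counterexample.

Answer: Yes, x = -2 is a counterexample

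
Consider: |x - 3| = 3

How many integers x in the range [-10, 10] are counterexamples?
Counterexamples in [-10, 10]: {-10, -9, -8, -7, -6, -5, -4, -3, -2, -1, 1, 2, 3, 4, 5, 7, 8, 9, 10}.

Counting them gives 19 values.

Answer: 19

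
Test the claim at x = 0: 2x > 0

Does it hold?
x = 0: LHS = 2·0 = 0; 0 > 0 — FAILS

The relation fails at x = 0, so x = 0 is a counterexample.

Answer: No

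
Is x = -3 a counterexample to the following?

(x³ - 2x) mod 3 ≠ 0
Substitute x = -3 into the relation:
x = -3: LHS = ((-3)³ - 2·(-3)) mod 3 = (-21) mod 3 = 0; 0 ≠ 0 — FAILS

Since the claim fails at x = -3, this value is a counterexample.

Answer: Yes, x = -3 is a counterexample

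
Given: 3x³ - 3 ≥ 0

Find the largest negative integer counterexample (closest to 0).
Testing negative integers from -1 downward:
x = -1: LHS = 3·(-1)³ - 3 = -6; -6 ≥ 0 — FAILS  ← closest negative counterexample to 0

Answer: x = -1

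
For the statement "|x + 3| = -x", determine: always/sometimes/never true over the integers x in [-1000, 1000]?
Track d = LHS − RHS over the integers in [-1000, 1000]. Equality would need d = 0, but d changes sign only between consecutive integers, jumping over 0:
x = -2: LHS = |(-2) + 3| = |1| = 1, RHS = -(-2) = 2; 1 = 2 — FAILS  (d = -1)
x = -1: LHS = |(-1) + 3| = |2| = 2, RHS = -(-1) = 1; 2 = 1 — FAILS  (d = 1)
Away from these crossings d keeps a constant sign, and checking every integer in [-1000, 1000] confirms d ≠ 0 throughout. Hence the two sides are never equal, so the claimed relation (=) fails for every integer in [-1000, 1000].

No integer in the range satisfies it.

Answer: Never true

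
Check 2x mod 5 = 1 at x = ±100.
x = 100: LHS = (2·100) mod 5 = 200 mod 5 = 0; 0 = 1 — FAILS
x = -100: LHS = (2·(-100)) mod 5 = (-200) mod 5 = 0; 0 = 1 — FAILS

Answer: No, fails for both x = 100 and x = -100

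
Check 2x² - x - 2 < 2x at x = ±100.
x = 100: LHS = 2·100² - 100 - 2 = 19898, RHS = 2·100 = 200; 19898 < 200 — FAILS
x = -100: LHS = 2·(-100)² - (-100) - 2 = 20098, RHS = 2·(-100) = -200; 20098 < -200 — FAILS

Answer: No, fails for both x = 100 and x = -100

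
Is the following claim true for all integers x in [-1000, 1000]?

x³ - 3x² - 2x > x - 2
The claim fails at x = 1:
x = 1: LHS = 1³ - 3·1² - 2·1 = -4, RHS = 1 - 2 = -1; -4 > -1 — FAILS

Because a single integer refutes it, the statement is false.

Answer: False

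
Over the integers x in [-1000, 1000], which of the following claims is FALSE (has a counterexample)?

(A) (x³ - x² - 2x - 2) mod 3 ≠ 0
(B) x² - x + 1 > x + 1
(A) For a polynomial with integer coefficients, its value mod 3 depends only on x mod 3, so it suffices to check one representative of each residue class, x = 0, 1, 2:
x = 0: LHS = (0³ - 0² - 2·0 - 2) mod 3 = (-2) mod 3 = 1; 1 ≠ 0 — holds
x = 1: LHS = (1³ - 1² - 2·1 - 2) mod 3 = (-4) mod 3 = 2; 2 ≠ 0 — holds
x = 2: LHS = (2³ - 2² - 2·2 - 2) mod 3 = (-2) mod 3 = 1; 1 ≠ 0 — holds
The relation holds in every residue class, so the relation holds for every integer in [-1000, 1000].

(B) x = 0: LHS = 0² - 0 + 1 = 1, RHS = 0 + 1 = 1; 1 > 1 — FAILS

Only (B) has a counterexample.

Answer: B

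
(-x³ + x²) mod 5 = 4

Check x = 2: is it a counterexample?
Substitute x = 2 into the relation:
x = 2: LHS = (-2³ + 2²) mod 5 = (-4) mod 5 = 1; 1 = 4 — FAILS

Since the claim fails at x = 2, this value is a counterexample.

Answer: Yes, x = 2 is a counterexample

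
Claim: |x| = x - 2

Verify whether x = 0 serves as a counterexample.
Substitute x = 0 into the relation:
x = 0: LHS = |0| = 0, RHS = 0 - 2 = -2; 0 = -2 — FAILS

Since the claim fails at x = 0, this value is a counterexample.

Answer: Yes, x = 0 is a counterexample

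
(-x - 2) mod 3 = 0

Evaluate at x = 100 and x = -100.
x = 100: LHS = (-100 - 2) mod 3 = (-102) mod 3 = 0; 0 = 0 — holds
x = -100: LHS = (-(-100) - 2) mod 3 = 98 mod 3 = 2; 2 = 0 — FAILS

Answer: Partially: holds for x = 100, fails for x = -100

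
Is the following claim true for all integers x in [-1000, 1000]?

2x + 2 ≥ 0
The claim fails at x = -2:
x = -2: LHS = 2·(-2) + 2 = -2; -2 ≥ 0 — FAILS

Because a single integer refutes it, the statement is false.

Answer: False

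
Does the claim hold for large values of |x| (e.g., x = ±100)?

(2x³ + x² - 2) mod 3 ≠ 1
x = 100: LHS = (2·100³ + 100² - 2) mod 3 = 2009998 mod 3 = 1; 1 ≠ 1 — FAILS
x = -100: LHS = (2·(-100)³ + (-100)² - 2) mod 3 = (-1990002) mod 3 = 0; 0 ≠ 1 — holds

Answer: Partially: fails for x = 100, holds for x = -100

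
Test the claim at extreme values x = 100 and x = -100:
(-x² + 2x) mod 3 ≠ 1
x = 100: LHS = (-100² + 2·100) mod 3 = (-9800) mod 3 = 1; 1 ≠ 1 — FAILS
x = -100: LHS = (-(-100)² + 2·(-100)) mod 3 = (-10200) mod 3 = 0; 0 ≠ 1 — holds

Answer: Partially: fails for x = 100, holds for x = -100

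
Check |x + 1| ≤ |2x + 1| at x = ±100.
x = 100: LHS = |100 + 1| = |101| = 101, RHS = |2·100 + 1| = |201| = 201; 101 ≤ 201 — holds
x = -100: LHS = |(-100) + 1| = |-99| = 99, RHS = |2·(-100) + 1| = |-199| = 199; 99 ≤ 199 — holds

Answer: Yes, holds for both x = 100 and x = -100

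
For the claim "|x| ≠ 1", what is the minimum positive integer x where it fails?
Testing positive integers:
x = 1: LHS = |1| = 1; 1 ≠ 1 — FAILS  ← smallest positive counterexample

Answer: x = 1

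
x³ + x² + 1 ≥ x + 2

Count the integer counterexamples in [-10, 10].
Counterexamples in [-10, 10]: {-10, -9, -8, -7, -6, -5, -4, -3, -2, 0}.

Counting them gives 10 values.

Answer: 10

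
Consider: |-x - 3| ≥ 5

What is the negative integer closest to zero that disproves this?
Testing negative integers from -1 downward:
x = -1: LHS = |-(-1) - 3| = |-2| = 2; 2 ≥ 5 — FAILS  ← closest negative counterexample to 0

Answer: x = -1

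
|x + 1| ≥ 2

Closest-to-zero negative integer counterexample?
Testing negative integers from -1 downward:
x = -1: LHS = |(-1) + 1| = |0| = 0; 0 ≥ 2 — FAILS  ← closest negative counterexample to 0

Answer: x = -1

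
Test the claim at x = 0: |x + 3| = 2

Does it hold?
x = 0: LHS = |0 + 3| = |3| = 3; 3 = 2 — FAILS

The relation fails at x = 0, so x = 0 is a counterexample.

Answer: No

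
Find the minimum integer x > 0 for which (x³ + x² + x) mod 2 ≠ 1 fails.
Testing positive integers:
x = 1: LHS = (1³ + 1² + 1) mod 2 = 3 mod 2 = 1; 1 ≠ 1 — FAILS  ← smallest positive counterexample

Answer: x = 1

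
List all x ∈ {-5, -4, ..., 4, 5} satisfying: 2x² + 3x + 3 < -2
Over all integers in [-5, 5], LHS − RHS is smallest at x = -1, where it equals 4:
x = -1: LHS = 2·(-1)² + 3·(-1) + 3 = 2; 2 < -2 — FAILS
At the ends of the range:
x = -5: LHS = 2·(-5)² + 3·(-5) + 3 = 38; 38 < -2 — FAILS
x = 5: LHS = 2·5² + 3·5 + 3 = 68; 68 < -2 — FAILS
Hence LHS − RHS is never negative, i.e. LHS ≥ RHS throughout, so the claimed relation (<) fails for every integer in [-5, 5].

Answer: None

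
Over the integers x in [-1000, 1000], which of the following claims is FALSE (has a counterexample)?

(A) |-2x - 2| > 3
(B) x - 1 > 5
(A) x = 0: LHS = |-2·0 - 2| = |-2| = 2; 2 > 3 — FAILS
(B) x = 0: LHS = 0 - 1 = -1; -1 > 5 — FAILS

Answer: Both A and B are false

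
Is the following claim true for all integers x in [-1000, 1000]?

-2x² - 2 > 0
The claim fails at x = 0:
x = 0: LHS = -2·0² - 2 = -2; -2 > 0 — FAILS

Because a single integer refutes it, the statement is false.

Answer: False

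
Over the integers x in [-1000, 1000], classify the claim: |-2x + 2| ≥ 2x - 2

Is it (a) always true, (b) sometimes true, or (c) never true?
Over all integers in [-1000, 1000], LHS − RHS is smallest at x = 1, where it equals 0:
x = 1: LHS = |-2·1 + 2| = |0| = 0, RHS = 2·1 - 2 = 0; 0 ≥ 0 — holds
At the ends of the range:
x = -1000: LHS = |-2·(-1000) + 2| = |2002| = 2002, RHS = 2·(-1000) - 2 = -2002; 2002 ≥ -2002 — holds
x = 1000: LHS = |-2·1000 + 2| = |-1998| = 1998, RHS = 2·1000 - 2 = 1998; 1998 ≥ 1998 — holds
Hence LHS − RHS is never negative, i.e. LHS ≥ RHS throughout, so the relation holds for every integer in [-1000, 1000].

No counterexample exists.

Answer: Always true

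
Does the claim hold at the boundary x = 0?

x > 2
x = 0: 0 > 2 — FAILS

The relation fails at x = 0, so x = 0 is a counterexample.

Answer: No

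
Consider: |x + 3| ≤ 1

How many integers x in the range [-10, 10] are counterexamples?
Counterexamples in [-10, 10]: {-10, -9, -8, -7, -6, -5, -1, 0, 1, 2, 3, 4, 5, 6, 7, 8, 9, 10}.

Counting them gives 18 values.

Answer: 18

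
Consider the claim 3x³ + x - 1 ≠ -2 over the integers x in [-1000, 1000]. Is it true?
Track d = LHS − RHS over the integers in [-1000, 1000]. Equality would need d = 0, but d changes sign only between consecutive integers, jumping over 0:
x = -1: LHS = 3·(-1)³ + (-1) - 1 = -5; -5 ≠ -2 — holds  (d = -3)
x = 0: LHS = 3·0³ + 0 - 1 = -1; -1 ≠ -2 — holds  (d = 1)
Away from these crossings d keeps a constant sign, and checking every integer in [-1000, 1000] confirms d ≠ 0 throughout. Hence the two sides are never equal, so the relation holds for every integer in [-1000, 1000].

No counterexample exists.

Answer: True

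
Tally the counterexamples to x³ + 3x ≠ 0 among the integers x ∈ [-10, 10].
Counterexamples in [-10, 10]: {0}.

Counting them gives 1 values.

Answer: 1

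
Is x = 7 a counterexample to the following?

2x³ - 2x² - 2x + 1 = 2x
Substitute x = 7 into the relation:
x = 7: LHS = 2·7³ - 2·7² - 2·7 + 1 = 575, RHS = 2·7 = 14; 575 = 14 — FAILS

Since the claim fails at x = 7, this value is a counterexample.

Answer: Yes, x = 7 is a counterexample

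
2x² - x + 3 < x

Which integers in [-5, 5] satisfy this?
Over all integers in [-5, 5], LHS − RHS is smallest at x = 0, where it equals 3:
x = 0: LHS = 2·0² - 0 + 3 = 3; 3 < 0 — FAILS
At the ends of the range:
x = -5: LHS = 2·(-5)² - (-5) + 3 = 58; 58 < -5 — FAILS
x = 5: LHS = 2·5² - 5 + 3 = 48; 48 < 5 — FAILS
Hence LHS − RHS is never negative, i.e. LHS ≥ RHS throughout, so the claimed relation (<) fails for every integer in [-5, 5].

Answer: None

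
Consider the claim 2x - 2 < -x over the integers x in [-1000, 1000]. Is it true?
The claim fails at x = 1:
x = 1: LHS = 2·1 - 2 = 0; 0 < -1 — FAILS

Because a single integer refutes it, the statement is false.

Answer: False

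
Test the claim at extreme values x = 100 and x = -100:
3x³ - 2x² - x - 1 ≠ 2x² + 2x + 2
x = 100: LHS = 3·100³ - 2·100² - 100 - 1 = 2979899, RHS = 2·100² + 2·100 + 2 = 20202; 2979899 ≠ 20202 — holds
x = -100: LHS = 3·(-100)³ - 2·(-100)² - (-100) - 1 = -3019901, RHS = 2·(-100)² + 2·(-100) + 2 = 19802; -3019901 ≠ 19802 — holds

Answer: Yes, holds for both x = 100 and x = -100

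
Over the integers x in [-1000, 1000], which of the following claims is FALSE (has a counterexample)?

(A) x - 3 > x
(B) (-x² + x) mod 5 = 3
(A) x = 0: LHS = 0 - 3 = -3; -3 > 0 — FAILS
(B) x = 0: LHS = (-0² + 0) mod 5 = 0 mod 5 = 0; 0 = 3 — FAILS

Answer: Both A and B are false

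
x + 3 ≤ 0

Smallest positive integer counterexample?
Testing positive integers:
x = 1: LHS = 1 + 3 = 4; 4 ≤ 0 — FAILS  ← smallest positive counterexample

Answer: x = 1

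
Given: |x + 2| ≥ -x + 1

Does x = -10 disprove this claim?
Substitute x = -10 into the relation:
x = -10: LHS = |(-10) + 2| = |-8| = 8, RHS = -(-10) + 1 = 11; 8 ≥ 11 — FAILS

Since the claim fails at x = -10, this value is a counterexample.

Answer: Yes, x = -10 is a counterexample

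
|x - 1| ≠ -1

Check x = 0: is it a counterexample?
Substitute x = 0 into the relation:
x = 0: LHS = |0 - 1| = |-1| = 1; 1 ≠ -1 — holds

The relation holds at x = 0, so it is not a counterexample.

Answer: No, x = 0 is not a counterexample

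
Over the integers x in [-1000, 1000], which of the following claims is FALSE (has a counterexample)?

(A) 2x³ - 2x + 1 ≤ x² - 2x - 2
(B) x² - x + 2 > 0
(A) x = 0: LHS = 2·0³ - 2·0 + 1 = 1, RHS = 0² - 2·0 - 2 = -2; 1 ≤ -2 — FAILS

(B) Over all integers in [-1000, 1000], LHS − RHS is smallest at x = 0, where it equals 2:
x = 0: LHS = 0² - 0 + 2 = 2; 2 > 0 — holds
At the ends of the range:
x = -1000: LHS = (-1000)² - (-1000) + 2 = 1001002; 1001002 > 0 — holds
x = 1000: LHS = 1000² - 1000 + 2 = 999002; 999002 > 0 — holds
Hence LHS − RHS is never zero or negative, i.e. LHS > RHS throughout, so the relation holds for every integer in [-1000, 1000].

Only (A) has a counterexample.

Answer: A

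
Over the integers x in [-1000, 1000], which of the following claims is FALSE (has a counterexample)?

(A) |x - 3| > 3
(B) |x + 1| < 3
(A) x = 0: LHS = |0 - 3| = |-3| = 3; 3 > 3 — FAILS
(B) x = 2: LHS = |2 + 1| = |3| = 3; 3 < 3 — FAILS

Answer: Both A and B are false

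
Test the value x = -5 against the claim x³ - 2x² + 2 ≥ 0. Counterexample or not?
Substitute x = -5 into the relation:
x = -5: LHS = (-5)³ - 2·(-5)² + 2 = -173; -173 ≥ 0 — FAILS

Since the claim fails at x = -5, this value is a counterexample.

Answer: Yes, x = -5 is a counterexample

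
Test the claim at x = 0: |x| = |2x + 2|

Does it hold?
x = 0: LHS = |0| = 0, RHS = |2·0 + 2| = |2| = 2; 0 = 2 — FAILS

The relation fails at x = 0, so x = 0 is a counterexample.

Answer: No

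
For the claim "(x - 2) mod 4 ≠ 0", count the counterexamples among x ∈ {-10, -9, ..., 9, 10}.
Counterexamples in [-10, 10]: {-10, -6, -2, 2, 6, 10}.

Counting them gives 6 values.

Answer: 6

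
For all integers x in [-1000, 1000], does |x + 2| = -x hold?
The claim fails at x = 0:
x = 0: LHS = |0 + 2| = |2| = 2, RHS = -0 = 0; 2 = 0 — FAILS

Because a single integer refutes it, the statement is false.

Answer: False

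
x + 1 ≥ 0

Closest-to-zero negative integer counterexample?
Testing negative integers from -1 downward:
x = -1: LHS = (-1) + 1 = 0; 0 ≥ 0 — holds
x = -2: LHS = (-2) + 1 = -1; -1 ≥ 0 — FAILS  ← closest negative counterexample to 0

Answer: x = -2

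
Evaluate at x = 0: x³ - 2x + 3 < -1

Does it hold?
x = 0: LHS = 0³ - 2·0 + 3 = 3; 3 < -1 — FAILS

The relation fails at x = 0, so x = 0 is a counterexample.

Answer: No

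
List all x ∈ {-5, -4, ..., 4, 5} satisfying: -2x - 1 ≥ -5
Holds for: {-5, -4, -3, -2, -1, 0, 1, 2}
Fails for: {3, 4, 5}

Answer: {-5, -4, -3, -2, -1, 0, 1, 2}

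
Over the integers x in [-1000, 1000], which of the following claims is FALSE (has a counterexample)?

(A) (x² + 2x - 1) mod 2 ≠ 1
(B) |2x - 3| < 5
(A) x = 0: LHS = (0² + 2·0 - 1) mod 2 = (-1) mod 2 = 1; 1 ≠ 1 — FAILS
(B) x = -1: LHS = |2·(-1) - 3| = |-5| = 5; 5 < 5 — FAILS

Answer: Both A and B are false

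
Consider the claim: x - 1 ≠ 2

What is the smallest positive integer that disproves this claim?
Testing positive integers:
x = 1: LHS = 1 - 1 = 0; 0 ≠ 2 — holds
x = 2: LHS = 2 - 1 = 1; 1 ≠ 2 — holds
x = 3: LHS = 3 - 1 = 2; 2 ≠ 2 — FAILS  ← smallest positive counterexample

Answer: x = 3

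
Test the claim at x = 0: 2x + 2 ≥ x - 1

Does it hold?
x = 0: LHS = 2·0 + 2 = 2, RHS = 0 - 1 = -1; 2 ≥ -1 — holds

The relation is satisfied at x = 0.

Answer: Yes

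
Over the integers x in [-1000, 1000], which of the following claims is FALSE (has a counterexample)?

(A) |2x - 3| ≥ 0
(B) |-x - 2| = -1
(A) An absolute value is never negative, so the left side is ≥ 0 for every x, while the right side is 0. Tightest case in [-1000, 1000] is x = 1:
x = 1: LHS = |2·1 - 3| = |-1| = 1; 1 ≥ 0 — holds
Hence LHS − RHS is never negative, i.e. LHS ≥ RHS throughout, so the relation holds for every integer in [-1000, 1000].

(B) x = 0: LHS = |-0 - 2| = |-2| = 2; 2 = -1 — FAILS

Only (B) has a counterexample.

Answer: B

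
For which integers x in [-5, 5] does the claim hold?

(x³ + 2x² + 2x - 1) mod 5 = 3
Holds for: {-1, 4}
Fails for: {-5, -4, -3, -2, 0, 1, 2, 3, 5}

Answer: {-1, 4}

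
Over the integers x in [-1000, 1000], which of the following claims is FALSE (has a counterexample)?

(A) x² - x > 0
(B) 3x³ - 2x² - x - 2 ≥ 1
(A) x = 0: LHS = 0² - 0 = 0; 0 > 0 — FAILS
(B) x = 0: LHS = 3·0³ - 2·0² - 0 - 2 = -2; -2 ≥ 1 — FAILS

Answer: Both A and B are false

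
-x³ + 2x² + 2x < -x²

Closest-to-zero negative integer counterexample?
Testing negative integers from -1 downward:
x = -1: LHS = -(-1)³ + 2·(-1)² + 2·(-1) = 1, RHS = -(-1)² = -1; 1 < -1 — FAILS  ← closest negative counterexample to 0

Answer: x = -1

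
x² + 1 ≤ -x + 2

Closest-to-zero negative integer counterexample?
Testing negative integers from -1 downward:
x = -1: LHS = (-1)² + 1 = 2, RHS = -(-1) + 2 = 3; 2 ≤ 3 — holds
x = -2: LHS = (-2)² + 1 = 5, RHS = -(-2) + 2 = 4; 5 ≤ 4 — FAILS  ← closest negative counterexample to 0

Answer: x = -2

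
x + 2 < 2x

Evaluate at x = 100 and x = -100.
x = 100: LHS = 100 + 2 = 102, RHS = 2·100 = 200; 102 < 200 — holds
x = -100: LHS = (-100) + 2 = -98, RHS = 2·(-100) = -200; -98 < -200 — FAILS

Answer: Partially: holds for x = 100, fails for x = -100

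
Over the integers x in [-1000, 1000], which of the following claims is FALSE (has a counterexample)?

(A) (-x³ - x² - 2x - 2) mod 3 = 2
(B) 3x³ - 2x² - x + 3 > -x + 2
(A) x = 0: LHS = (-0³ - 0² - 2·0 - 2) mod 3 = (-2) mod 3 = 1; 1 = 2 — FAILS
(B) x = -1: LHS = 3·(-1)³ - 2·(-1)² - (-1) + 3 = -1, RHS = -(-1) + 2 = 3; -1 > 3 — FAILS

Answer: Both A and B are false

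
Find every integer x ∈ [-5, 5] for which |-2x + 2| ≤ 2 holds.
Holds for: {0, 1, 2}
Fails for: {-5, -4, -3, -2, -1, 3, 4, 5}

Answer: {0, 1, 2}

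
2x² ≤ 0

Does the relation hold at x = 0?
x = 0: LHS = 2·0² = 0; 0 ≤ 0 — holds

The relation is satisfied at x = 0.

Answer: Yes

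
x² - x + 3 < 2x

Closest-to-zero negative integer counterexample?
Testing negative integers from -1 downward:
x = -1: LHS = (-1)² - (-1) + 3 = 5, RHS = 2·(-1) = -2; 5 < -2 — FAILS  ← closest negative counterexample to 0

Answer: x = -1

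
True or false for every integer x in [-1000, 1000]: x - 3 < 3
The claim fails at x = 6:
x = 6: LHS = 6 - 3 = 3; 3 < 3 — FAILS

Because a single integer refutes it, the statement is false.

Answer: False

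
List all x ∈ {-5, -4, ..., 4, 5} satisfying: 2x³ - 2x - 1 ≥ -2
Holds for: {-1, 0, 1, 2, 3, 4, 5}
Fails for: {-5, -4, -3, -2}

Answer: {-1, 0, 1, 2, 3, 4, 5}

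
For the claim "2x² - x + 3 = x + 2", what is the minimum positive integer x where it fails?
Testing positive integers:
x = 1: LHS = 2·1² - 1 + 3 = 4, RHS = 1 + 2 = 3; 4 = 3 — FAILS  ← smallest positive counterexample

Answer: x = 1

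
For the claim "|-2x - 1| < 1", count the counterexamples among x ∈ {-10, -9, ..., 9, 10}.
Counterexamples in [-10, 10]: {-10, -9, -8, -7, -6, -5, -4, -3, -2, -1, 0, 1, 2, 3, 4, 5, 6, 7, 8, 9, 10}.

Counting them gives 21 values.

Answer: 21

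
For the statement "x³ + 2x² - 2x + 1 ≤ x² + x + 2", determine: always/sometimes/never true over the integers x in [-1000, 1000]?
Holds at x = 0: LHS = 0³ + 2·0² - 2·0 + 1 = 1, RHS = 0² + 0 + 2 = 2; 1 ≤ 2 — holds
Fails at x = -1: LHS = (-1)³ + 2·(-1)² - 2·(-1) + 1 = 4, RHS = (-1)² + (-1) + 2 = 2; 4 ≤ 2 — FAILS
It is satisfied by some integers in the range but not all.

Answer: Sometimes true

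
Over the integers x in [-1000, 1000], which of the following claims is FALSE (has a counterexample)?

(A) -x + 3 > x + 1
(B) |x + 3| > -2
(A) x = 1: LHS = -1 + 3 = 2, RHS = 1 + 1 = 2; 2 > 2 — FAILS

(B) An absolute value is never negative, so the left side is ≥ 0 for every x, while the right side is -2. Tightest case in [-1000, 1000] is x = -3:
x = -3: LHS = |(-3) + 3| = |0| = 0; 0 > -2 — holds
Hence LHS − RHS is never zero or negative, i.e. LHS > RHS throughout, so the relation holds for every integer in [-1000, 1000].

Only (A) has a counterexample.

Answer: A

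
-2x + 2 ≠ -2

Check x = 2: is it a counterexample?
Substitute x = 2 into the relation:
x = 2: LHS = -2·2 + 2 = -2; -2 ≠ -2 — FAILS

Since the claim fails at x = 2, this value is a counterexample.

Answer: Yes, x = 2 is a counterexample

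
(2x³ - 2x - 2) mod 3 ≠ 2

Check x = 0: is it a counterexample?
Substitute x = 0 into the relation:
x = 0: LHS = (2·0³ - 2·0 - 2) mod 3 = (-2) mod 3 = 1; 1 ≠ 2 — holds

The relation holds at x = 0, so it is not a counterexample.

Answer: No, x = 0 is not a counterexample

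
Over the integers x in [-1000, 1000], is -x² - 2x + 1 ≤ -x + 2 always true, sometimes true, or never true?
Over all integers in [-1000, 1000], LHS − RHS is largest at x = 0, where it equals -1:
x = 0: LHS = -0² - 2·0 + 1 = 1, RHS = -0 + 2 = 2; 1 ≤ 2 — holds
At the ends of the range:
x = -1000: LHS = -(-1000)² - 2·(-1000) + 1 = -997999, RHS = -(-1000) + 2 = 1002; -997999 ≤ 1002 — holds
x = 1000: LHS = -1000² - 2·1000 + 1 = -1001999, RHS = -1000 + 2 = -998; -1001999 ≤ -998 — holds
Hence LHS − RHS is never positive, i.e. LHS ≤ RHS throughout, so the relation holds for every integer in [-1000, 1000].

No counterexample exists.

Answer: Always true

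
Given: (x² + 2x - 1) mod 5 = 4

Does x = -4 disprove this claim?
Substitute x = -4 into the relation:
x = -4: LHS = ((-4)² + 2·(-4) - 1) mod 5 = 7 mod 5 = 2; 2 = 4 — FAILS

Since the claim fails at x = -4, this value is a counterexample.

Answer: Yes, x = -4 is a counterexample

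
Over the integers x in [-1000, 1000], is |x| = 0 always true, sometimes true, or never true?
Holds at x = 0: LHS = |0| = 0; 0 = 0 — holds
Fails at x = 1: LHS = |1| = 1; 1 = 0 — FAILS
It is satisfied by some integers in the range but not all.

Answer: Sometimes true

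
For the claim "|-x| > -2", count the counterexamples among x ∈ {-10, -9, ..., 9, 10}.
An absolute value is never negative, so the left side is ≥ 0 for every x, while the right side is -2. Tightest case in [-10, 10] is x = 0:
x = 0: LHS = |-0| = |0| = 0; 0 > -2 — holds
Hence LHS − RHS is never zero or negative, i.e. LHS > RHS throughout, so the relation holds for every integer in [-10, 10].

No counterexample appears in that range.

Answer: 0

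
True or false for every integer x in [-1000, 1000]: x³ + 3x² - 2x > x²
The claim fails at x = 0:
x = 0: LHS = 0³ + 3·0² - 2·0 = 0, RHS = 0² = 0; 0 > 0 — FAILS

Because a single integer refutes it, the statement is false.

Answer: False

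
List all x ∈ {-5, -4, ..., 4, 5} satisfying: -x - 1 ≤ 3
Holds for: {-4, -3, -2, -1, 0, 1, 2, 3, 4, 5}
Fails for: {-5}

Answer: {-4, -3, -2, -1, 0, 1, 2, 3, 4, 5}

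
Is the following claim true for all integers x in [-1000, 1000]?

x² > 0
The claim fails at x = 0:
x = 0: LHS = 0² = 0; 0 > 0 — FAILS

Because a single integer refutes it, the statement is false.

Answer: False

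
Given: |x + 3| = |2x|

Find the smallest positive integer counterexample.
Testing positive integers:
x = 1: LHS = |1 + 3| = |4| = 4, RHS = |2·1| = |2| = 2; 4 = 2 — FAILS  ← smallest positive counterexample

Answer: x = 1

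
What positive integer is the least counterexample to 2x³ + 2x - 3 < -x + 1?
Testing positive integers:
x = 1: LHS = 2·1³ + 2·1 - 3 = 1, RHS = -1 + 1 = 0; 1 < 0 — FAILS  ← smallest positive counterexample

Answer: x = 1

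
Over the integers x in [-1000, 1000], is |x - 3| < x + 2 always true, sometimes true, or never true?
Holds at x = 1: LHS = |1 - 3| = |-2| = 2, RHS = 1 + 2 = 3; 2 < 3 — holds
Fails at x = 0: LHS = |0 - 3| = |-3| = 3, RHS = 0 + 2 = 2; 3 < 2 — FAILS
It is satisfied by some integers in the range but not all.

Answer: Sometimes true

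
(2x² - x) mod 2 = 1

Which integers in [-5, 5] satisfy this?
Holds for: {-5, -3, -1, 1, 3, 5}
Fails for: {-4, -2, 0, 2, 4}

Answer: {-5, -3, -1, 1, 3, 5}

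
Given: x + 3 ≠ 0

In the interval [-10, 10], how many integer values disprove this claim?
Counterexamples in [-10, 10]: {-3}.

Counting them gives 1 values.

Answer: 1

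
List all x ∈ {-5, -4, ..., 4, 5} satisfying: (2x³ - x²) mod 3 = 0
Holds for: {-4, -3, -1, 0, 2, 3, 5}
Fails for: {-5, -2, 1, 4}

Answer: {-4, -3, -1, 0, 2, 3, 5}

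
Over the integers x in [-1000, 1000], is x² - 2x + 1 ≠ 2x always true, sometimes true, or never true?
Track d = LHS − RHS over the integers in [-1000, 1000]. Equality would need d = 0, but d changes sign only between consecutive integers, jumping over 0:
x = 0: LHS = 0² - 2·0 + 1 = 1, RHS = 2·0 = 0; 1 ≠ 0 — holds  (d = 1)
x = 1: LHS = 1² - 2·1 + 1 = 0, RHS = 2·1 = 2; 0 ≠ 2 — holds  (d = -2)
x = 3: LHS = 3² - 2·3 + 1 = 4, RHS = 2·3 = 6; 4 ≠ 6 — holds  (d = -2)
x = 4: LHS = 4² - 2·4 + 1 = 9, RHS = 2·4 = 8; 9 ≠ 8 — holds  (d = 1)
Away from these crossings d keeps a constant sign, and checking every integer in [-1000, 1000] confirms d ≠ 0 throughout. Hence the two sides are never equal, so the relation holds for every integer in [-1000, 1000].

No counterexample exists.

Answer: Always true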